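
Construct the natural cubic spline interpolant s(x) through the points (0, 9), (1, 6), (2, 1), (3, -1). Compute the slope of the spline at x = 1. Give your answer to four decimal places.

Put M_i = s'' at the i-th knot. Here h = (1, 1, 1) and Δ = (-3, -5, -2), so the interior equations h_(i-1)·M_(i-1) + 2(h_(i-1)+h_i)·M_i + h_i·M_(i+1) = 6(Δ_i − Δ_(i-1)) read
  1·M_0 + 4·M_1 + 1·M_2 = 6(Δ_1 - Δ_0) = -12
  1·M_1 + 4·M_2 + 1·M_3 = 6(Δ_2 - Δ_1) = 18
Natural end conditions: M_0 = M_3 = 0.
Hence M_0 = 0, M_1 = -22/5, M_2 = 28/5, M_3 = 0.
On [1, 2], s'(x) = b_1 + 2c_1·(x - 1) + 3d_1·(x - 1)² with b_1 = Δ_1 - h_1(2M_1 + M_2)/6 = -67/15, c_1 = M_1/2 = -11/5, d_1 = (M_2 - M_1)/(6h_1) = 5/3. So s'(1) = -67/15.

-4.4667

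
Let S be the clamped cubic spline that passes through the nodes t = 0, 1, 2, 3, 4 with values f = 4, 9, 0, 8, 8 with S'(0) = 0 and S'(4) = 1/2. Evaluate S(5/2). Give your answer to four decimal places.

Let M_i = S''(x_i). Step sizes h_i = 1, 1, 1, 1; slopes of the chords Δ_i = (y_(i+1) - y_i)/h_i = 5, -9, 8, 0.
  1·M_0 + 4·M_1 + 1·M_2 = 6(Δ_1 - Δ_0) = -84
  1·M_1 + 4·M_2 + 1·M_3 = 6(Δ_2 - Δ_1) = 102
  1·M_2 + 4·M_3 + 1·M_4 = 6(Δ_3 - Δ_2) = -48
Clamped end conditions give two more equations: 2h_0·M_0 + h_0·M_1 = 6(Δ_0 - S'(0)) = 30 and h_3·M_3 + 2h_3·M_4 = 6(S'(4) - Δ_3) = 3.
Solving: M_0 = 1969/56, M_1 = -1129/28, M_2 = 337/8, M_3 = -733/28, M_4 = 817/56.
On [2, 3], S(t) = 0 - 47/28·(t - 2) + 337/16·(t - 2)² - 1275/112·(t - 2)³.
With (t - 2) = 1/2: S(5/2) = 2691/896.

3.0033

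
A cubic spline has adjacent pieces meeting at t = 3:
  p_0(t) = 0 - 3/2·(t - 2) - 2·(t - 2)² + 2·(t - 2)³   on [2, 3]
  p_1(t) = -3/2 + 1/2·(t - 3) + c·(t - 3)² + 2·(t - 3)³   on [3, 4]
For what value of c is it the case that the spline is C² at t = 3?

p_0''(t) = -4 + 12·(t - 2), so p_0''(3) = 8. On the right, p_1''(3) = 2c, so c = 4.

4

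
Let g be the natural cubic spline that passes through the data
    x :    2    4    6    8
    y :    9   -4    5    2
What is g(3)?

0

Put M_i = g'' at the i-th knot. Here h = (2, 2, 2) and Δ = (-13/2, 9/2, -3/2), so the interior equations h_(i-1)·M_(i-1) + 2(h_(i-1)+h_i)·M_i + h_i·M_(i+1) = 6(Δ_i − Δ_(i-1)) read
  2·M_0 + 8·M_1 + 2·M_2 = 6(Δ_1 - Δ_0) = 66
  2·M_1 + 8·M_2 + 2·M_3 = 6(Δ_2 - Δ_1) = -36
Natural end conditions: M_0 = M_3 = 0.
Solving the tridiagonal system: M_0 = 0, M_1 = 10, M_2 = -7, M_3 = 0.
On [2, 4], g(x) = 9 - 59/6·(x - 2) + 0·(x - 2)² + 5/6·(x - 2)³.
With (x - 2) = 1: g(3) = 0.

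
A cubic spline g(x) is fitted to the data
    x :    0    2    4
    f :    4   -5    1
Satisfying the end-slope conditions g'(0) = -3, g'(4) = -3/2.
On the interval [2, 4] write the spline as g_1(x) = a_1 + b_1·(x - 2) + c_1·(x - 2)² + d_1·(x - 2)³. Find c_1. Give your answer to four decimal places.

With M_i denoting the second derivative at x_i, h_i = 2, 2, and Δ_i = (y_(i+1) − y_i)/h_i = -9/2, 3:
  2·M_0 + 8·M_1 + 2·M_2 = 6(Δ_1 - Δ_0) = 45
Clamped end conditions give two more equations: 2h_0·M_0 + h_0·M_1 = 6(Δ_0 - g'(0)) = -9 and h_1·M_1 + 2h_1·M_2 = 6(g'(4) - Δ_1) = -27.
Hence M_0 = -15/2, M_1 = 21/2, M_2 = -12.
On [2, 4], with g_1(x) = a_1 + b_1·(x - 2) + c_1·(x - 2)² + d_1·(x - 2)³: c_1 = M_1/2 = 21/4, d_1 = (M_2 - M_1)/(6h_1) = -15/8, b_1 = Δ_1 - h_1(2M_1 + M_2)/6 = 0.

5.2500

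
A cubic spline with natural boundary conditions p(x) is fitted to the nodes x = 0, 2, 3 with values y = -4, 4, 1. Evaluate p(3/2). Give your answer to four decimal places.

Write M_i for p''(x_i). With h_i = 2, 1 and divided differences Δ_i = 4, -3, the continuity of p' gives the tridiagonal system
  2·M_0 + 6·M_1 + 1·M_2 = 6(Δ_1 - Δ_0) = -42
Natural end conditions: M_0 = M_2 = 0.
Forward elimination and back-substitution give M_0 = 0, M_1 = -7, M_2 = 0.
On [0, 2], p(x) = -4 + 19/3·x + 0·x² - 7/12·x³.
With x = 3/2: p(3/2) = 113/32.

3.5313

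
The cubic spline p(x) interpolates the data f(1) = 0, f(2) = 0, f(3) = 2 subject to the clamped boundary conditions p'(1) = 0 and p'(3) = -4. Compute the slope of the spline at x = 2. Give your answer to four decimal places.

2.5000

Put M_i = p'' at the i-th knot. Here h = (1, 1) and Δ = (0, 2), so the interior equations h_(i-1)·M_(i-1) + 2(h_(i-1)+h_i)·M_i + h_i·M_(i+1) = 6(Δ_i − Δ_(i-1)) read
  1·M_0 + 4·M_1 + 1·M_2 = 6(Δ_1 - Δ_0) = 12
Clamped end conditions give two more equations: 2h_0·M_0 + h_0·M_1 = 6(Δ_0 - p'(1)) = 0 and h_1·M_1 + 2h_1·M_2 = 6(p'(3) - Δ_1) = -36.
Solving: M_0 = -5, M_1 = 10, M_2 = -23.
On [2, 3], p'(x) = b_1 + 2c_1·(x - 2) + 3d_1·(x - 2)² with b_1 = Δ_1 - h_1(2M_1 + M_2)/6 = 5/2, c_1 = M_1/2 = 5, d_1 = (M_2 - M_1)/(6h_1) = -11/2. So p'(2) = 5/2.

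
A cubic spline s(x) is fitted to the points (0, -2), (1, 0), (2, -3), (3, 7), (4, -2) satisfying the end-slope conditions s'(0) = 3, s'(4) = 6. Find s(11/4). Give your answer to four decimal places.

6.0879

Put M_i = s'' at the i-th knot. Here h = (1, 1, 1, 1) and Δ = (2, -3, 10, -9), so the interior equations h_(i-1)·M_(i-1) + 2(h_(i-1)+h_i)·M_i + h_i·M_(i+1) = 6(Δ_i − Δ_(i-1)) read
  1·M_0 + 4·M_1 + 1·M_2 = 6(Δ_1 - Δ_0) = -30
  1·M_1 + 4·M_2 + 1·M_3 = 6(Δ_2 - Δ_1) = 78
  1·M_2 + 4·M_3 + 1·M_4 = 6(Δ_3 - Δ_2) = -114
Clamped end conditions give two more equations: 2h_0·M_0 + h_0·M_1 = 6(Δ_0 - s'(0)) = -6 and h_3·M_3 + 2h_3·M_4 = 6(s'(4) - Δ_3) = 90.
Hence M_0 = 177/28, M_1 = -261/14, M_2 = 153/4, M_3 = -789/14, M_4 = 2049/28.
On [2, 3], s(x) = -3 + 93/14·(x - 2) + 153/8·(x - 2)² - 883/56·(x - 2)³.
With (x - 2) = 3/4: s(11/4) = 3117/512.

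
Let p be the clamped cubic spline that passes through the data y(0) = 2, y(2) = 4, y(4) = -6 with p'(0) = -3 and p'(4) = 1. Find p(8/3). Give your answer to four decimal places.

Put M_i = p'' at the i-th knot. Here h = (2, 2) and Δ = (1, -5), so the interior equations h_(i-1)·M_(i-1) + 2(h_(i-1)+h_i)·M_i + h_i·M_(i+1) = 6(Δ_i − Δ_(i-1)) read
  2·M_0 + 8·M_1 + 2·M_2 = 6(Δ_1 - Δ_0) = -36
Clamped end conditions give two more equations: 2h_0·M_0 + h_0·M_1 = 6(Δ_0 - p'(0)) = 24 and h_1·M_1 + 2h_1·M_2 = 6(p'(4) - Δ_1) = 36.
Hence M_0 = 23/2, M_1 = -11, M_2 = 29/2.
On [2, 4], p(x) = 4 - 5/2·(x - 2) - 11/2·(x - 2)² + 17/8·(x - 2)³.
With (x - 2) = 2/3: p(8/3) = 14/27.

0.5185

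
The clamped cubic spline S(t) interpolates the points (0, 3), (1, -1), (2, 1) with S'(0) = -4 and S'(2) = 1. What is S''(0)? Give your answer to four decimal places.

Let M_i = S''(x_i). Step sizes h_i = 1, 1; slopes of the chords Δ_i = (y_(i+1) - y_i)/h_i = -4, 2.
  1·M_0 + 4·M_1 + 1·M_2 = 6(Δ_1 - Δ_0) = 36
Clamped end conditions give two more equations: 2h_0·M_0 + h_0·M_1 = 6(Δ_0 - S'(0)) = 0 and h_1·M_1 + 2h_1·M_2 = 6(S'(2) - Δ_1) = -6.
Solving the tridiagonal system: M_0 = -13/2, M_1 = 13, M_2 = -19/2.

-6.5000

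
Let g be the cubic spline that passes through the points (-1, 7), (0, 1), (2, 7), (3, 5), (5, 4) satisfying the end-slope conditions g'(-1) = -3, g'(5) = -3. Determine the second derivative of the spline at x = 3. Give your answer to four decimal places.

With M_i denoting the second derivative at x_i, h_i = 1, 2, 1, 2, and Δ_i = (y_(i+1) − y_i)/h_i = -6, 3, -2, -1/2:
  1·M_0 + 6·M_1 + 2·M_2 = 6(Δ_1 - Δ_0) = 54
  2·M_1 + 6·M_2 + 1·M_3 = 6(Δ_2 - Δ_1) = -30
  1·M_2 + 6·M_3 + 2·M_4 = 6(Δ_3 - Δ_2) = 9
Clamped end conditions give two more equations: 2h_0·M_0 + h_0·M_1 = 6(Δ_0 - g'(-1)) = -18 and h_3·M_3 + 2h_3·M_4 = 6(g'(5) - Δ_3) = -15.
Hence M_0 = -519/31, M_1 = 480/31, M_2 = -687/62, M_3 = 171/31, M_4 = -807/124.

5.5161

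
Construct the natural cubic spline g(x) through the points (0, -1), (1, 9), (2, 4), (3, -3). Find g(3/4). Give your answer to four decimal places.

7.7688

Write M_i for g''(x_i). With h_i = 1, 1, 1 and divided differences Δ_i = 10, -5, -7, the continuity of g' gives the tridiagonal system
  1·M_0 + 4·M_1 + 1·M_2 = 6(Δ_1 - Δ_0) = -90
  1·M_1 + 4·M_2 + 1·M_3 = 6(Δ_2 - Δ_1) = -12
Natural end conditions: M_0 = M_3 = 0.
Solving: M_0 = 0, M_1 = -116/5, M_2 = 14/5, M_3 = 0.
On [0, 1], g(x) = -1 + 208/15·x + 0·x² - 58/15·x³.
With x = 3/4: g(3/4) = 1243/160.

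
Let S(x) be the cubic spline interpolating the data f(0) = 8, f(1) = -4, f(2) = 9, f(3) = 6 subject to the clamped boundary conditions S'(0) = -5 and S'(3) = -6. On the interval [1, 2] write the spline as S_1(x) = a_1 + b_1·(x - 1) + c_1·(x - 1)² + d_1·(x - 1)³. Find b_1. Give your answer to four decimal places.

Put M_i = S'' at the i-th knot. Here h = (1, 1, 1) and Δ = (-12, 13, -3), so the interior equations h_(i-1)·M_(i-1) + 2(h_(i-1)+h_i)·M_i + h_i·M_(i+1) = 6(Δ_i − Δ_(i-1)) read
  1·M_0 + 4·M_1 + 1·M_2 = 6(Δ_1 - Δ_0) = 150
  1·M_1 + 4·M_2 + 1·M_3 = 6(Δ_2 - Δ_1) = -96
Clamped end conditions give two more equations: 2h_0·M_0 + h_0·M_1 = 6(Δ_0 - S'(0)) = -42 and h_2·M_2 + 2h_2·M_3 = 6(S'(3) - Δ_2) = -18.
Solving the tridiagonal system: M_0 = -772/15, M_1 = 914/15, M_2 = -634/15, M_3 = 182/15.
On [1, 2], with S_1(x) = a_1 + b_1·(x - 1) + c_1·(x - 1)² + d_1·(x - 1)³: c_1 = M_1/2 = 457/15, d_1 = (M_2 - M_1)/(6h_1) = -86/5, b_1 = Δ_1 - h_1(2M_1 + M_2)/6 = -4/15.

-0.2667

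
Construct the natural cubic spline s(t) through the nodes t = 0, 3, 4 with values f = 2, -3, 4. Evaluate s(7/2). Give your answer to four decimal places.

Put m_i = s'' at the i-th knot. Here h = (3, 1) and Δ = (-5/3, 7), so the interior equations h_(i-1)·m_(i-1) + 2(h_(i-1)+h_i)·m_i + h_i·m_(i+1) = 6(Δ_i − Δ_(i-1)) read
  3·m_0 + 8·m_1 + 1·m_2 = 6(Δ_1 - Δ_0) = 52
Natural end conditions: m_0 = m_2 = 0.
Hence m_0 = 0, m_1 = 13/2, m_2 = 0.
On [3, 4], s(t) = -3 + 29/6·(t - 3) + 13/4·(t - 3)² - 13/12·(t - 3)³.
With (t - 3) = 1/2: s(7/2) = 3/32.

0.0938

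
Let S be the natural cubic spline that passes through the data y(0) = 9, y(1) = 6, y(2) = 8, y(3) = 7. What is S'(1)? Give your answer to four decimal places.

0.0667

Let m_i = S''(x_i). Step sizes h_i = 1, 1, 1; slopes of the chords Δ_i = (y_(i+1) - y_i)/h_i = -3, 2, -1.
  1·m_0 + 4·m_1 + 1·m_2 = 6(Δ_1 - Δ_0) = 30
  1·m_1 + 4·m_2 + 1·m_3 = 6(Δ_2 - Δ_1) = -18
Natural end conditions: m_0 = m_3 = 0.
Solving: m_0 = 0, m_1 = 46/5, m_2 = -34/5, m_3 = 0.
On [1, 2], S'(t) = b_1 + 2c_1·(t - 1) + 3d_1·(t - 1)² with b_1 = Δ_1 - h_1(2m_1 + m_2)/6 = 1/15, c_1 = m_1/2 = 23/5, d_1 = (m_2 - m_1)/(6h_1) = -8/3. So S'(1) = 1/15.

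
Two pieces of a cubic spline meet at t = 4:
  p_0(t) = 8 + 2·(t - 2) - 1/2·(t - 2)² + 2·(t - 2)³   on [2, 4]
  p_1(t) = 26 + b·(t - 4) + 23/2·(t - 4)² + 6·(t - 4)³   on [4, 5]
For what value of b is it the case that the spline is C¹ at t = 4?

p_0'(t) = 2 - 1·(t - 2) + 6·(t - 2)², so p_0'(4) = 24. On the right, p_1'(4) = b, so b = 24.

24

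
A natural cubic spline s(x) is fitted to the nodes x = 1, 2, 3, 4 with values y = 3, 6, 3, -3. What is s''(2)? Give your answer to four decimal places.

Write σ_i for s''(x_i). With h_i = 1, 1, 1 and divided differences Δ_i = 3, -3, -6, the continuity of s' gives the tridiagonal system
  1·σ_0 + 4·σ_1 + 1·σ_2 = 6(Δ_1 - Δ_0) = -36
  1·σ_1 + 4·σ_2 + 1·σ_3 = 6(Δ_2 - Δ_1) = -18
Natural end conditions: σ_0 = σ_3 = 0.
Solving the tridiagonal system: σ_0 = 0, σ_1 = -42/5, σ_2 = -12/5, σ_3 = 0.

-8.4000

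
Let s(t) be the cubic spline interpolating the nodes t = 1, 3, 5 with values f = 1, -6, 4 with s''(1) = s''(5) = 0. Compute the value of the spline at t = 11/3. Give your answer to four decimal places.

Let m_i = s''(x_i). Step sizes h_i = 2, 2; slopes of the chords Δ_i = (y_(i+1) - y_i)/h_i = -7/2, 5.
  2·m_0 + 8·m_1 + 2·m_2 = 6(Δ_1 - Δ_0) = 51
Natural end conditions: m_0 = m_2 = 0.
Solving: m_0 = 0, m_1 = 51/8, m_2 = 0.
On [3, 5], s(t) = -6 + 3/4·(t - 3) + 51/16·(t - 3)² - 17/32·(t - 3)³.
With (t - 3) = 2/3: s(11/3) = -229/54.

-4.2407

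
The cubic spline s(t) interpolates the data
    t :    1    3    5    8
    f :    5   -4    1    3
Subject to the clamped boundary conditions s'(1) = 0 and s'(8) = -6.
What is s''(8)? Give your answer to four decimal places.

-6.2342

Put m_i = s'' at the i-th knot. Here h = (2, 2, 3) and Δ = (-9/2, 5/2, 2/3), so the interior equations h_(i-1)·m_(i-1) + 2(h_(i-1)+h_i)·m_i + h_i·m_(i+1) = 6(Δ_i − Δ_(i-1)) read
  2·m_0 + 8·m_1 + 2·m_2 = 6(Δ_1 - Δ_0) = 42
  2·m_1 + 10·m_2 + 3·m_3 = 6(Δ_2 - Δ_1) = -11
Clamped end conditions give two more equations: 2h_0·m_0 + h_0·m_1 = 6(Δ_0 - s'(1)) = -27 and h_2·m_2 + 2h_2·m_3 = 6(s'(8) - Δ_2) = -40.
Solving the tridiagonal system: m_0 = -401/37, m_1 = 605/74, m_2 = -32/37, m_3 = -692/111.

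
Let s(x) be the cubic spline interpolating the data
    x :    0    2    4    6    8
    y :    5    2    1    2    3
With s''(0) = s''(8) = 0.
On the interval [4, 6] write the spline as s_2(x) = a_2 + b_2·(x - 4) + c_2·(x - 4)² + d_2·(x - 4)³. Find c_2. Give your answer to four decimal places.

0.3214

Let m_i = s''(x_i). Step sizes h_i = 2, 2, 2, 2; slopes of the chords Δ_i = (y_(i+1) - y_i)/h_i = -3/2, -1/2, 1/2, 1/2.
  2·m_0 + 8·m_1 + 2·m_2 = 6(Δ_1 - Δ_0) = 6
  2·m_1 + 8·m_2 + 2·m_3 = 6(Δ_2 - Δ_1) = 6
  2·m_2 + 8·m_3 + 2·m_4 = 6(Δ_3 - Δ_2) = 0
Natural end conditions: m_0 = m_4 = 0.
Forward elimination and back-substitution give m_0 = 0, m_1 = 33/56, m_2 = 9/14, m_3 = -9/56, m_4 = 0.
On [4, 6], with s_2(x) = a_2 + b_2·(x - 4) + c_2·(x - 4)² + d_2·(x - 4)³: c_2 = m_2/2 = 9/28, d_2 = (m_3 - m_2)/(6h_2) = -15/224, b_2 = Δ_2 - h_2(2m_2 + m_3)/6 = 1/8.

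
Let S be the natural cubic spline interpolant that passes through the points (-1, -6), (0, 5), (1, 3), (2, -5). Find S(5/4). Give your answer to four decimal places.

With M_i denoting the second derivative at x_i, h_i = 1, 1, 1, and Δ_i = (y_(i+1) − y_i)/h_i = 11, -2, -8:
  1·M_0 + 4·M_1 + 1·M_2 = 6(Δ_1 - Δ_0) = -78
  1·M_1 + 4·M_2 + 1·M_3 = 6(Δ_2 - Δ_1) = -36
Natural end conditions: M_0 = M_3 = 0.
Hence M_0 = 0, M_1 = -92/5, M_2 = -22/5, M_3 = 0.
On [1, 2], S(t) = 3 - 98/15·(t - 1) - 11/5·(t - 1)² + 11/15·(t - 1)³.
With (t - 1) = 1/4: S(5/4) = 397/320.

1.2406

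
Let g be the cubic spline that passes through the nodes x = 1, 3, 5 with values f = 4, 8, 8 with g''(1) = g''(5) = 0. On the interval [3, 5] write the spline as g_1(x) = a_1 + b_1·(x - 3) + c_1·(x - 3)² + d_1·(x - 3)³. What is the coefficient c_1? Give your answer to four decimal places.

-0.7500

With M_i denoting the second derivative at x_i, h_i = 2, 2, and Δ_i = (y_(i+1) − y_i)/h_i = 2, 0:
  2·M_0 + 8·M_1 + 2·M_2 = 6(Δ_1 - Δ_0) = -12
Natural end conditions: M_0 = M_2 = 0.
Solving: M_0 = 0, M_1 = -3/2, M_2 = 0.
On [3, 5], with g_1(x) = a_1 + b_1·(x - 3) + c_1·(x - 3)² + d_1·(x - 3)³: c_1 = M_1/2 = -3/4, d_1 = (M_2 - M_1)/(6h_1) = 1/8, b_1 = Δ_1 - h_1(2M_1 + M_2)/6 = 1.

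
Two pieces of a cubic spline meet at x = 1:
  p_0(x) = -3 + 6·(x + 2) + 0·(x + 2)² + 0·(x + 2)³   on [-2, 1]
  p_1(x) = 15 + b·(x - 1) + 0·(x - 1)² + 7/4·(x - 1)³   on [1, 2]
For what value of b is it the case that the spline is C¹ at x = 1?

6

p_0'(x) = 6 + 0·(x + 2) + 0·(x + 2)², so p_0'(1) = 6. On the right, p_1'(1) = b, so b = 6.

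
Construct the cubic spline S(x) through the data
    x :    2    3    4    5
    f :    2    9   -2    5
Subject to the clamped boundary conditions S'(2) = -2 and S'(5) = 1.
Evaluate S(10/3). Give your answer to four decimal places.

6.0889

Put σ_i = S'' at the i-th knot. Here h = (1, 1, 1) and Δ = (7, -11, 7), so the interior equations h_(i-1)·σ_(i-1) + 2(h_(i-1)+h_i)·σ_i + h_i·σ_(i+1) = 6(Δ_i − Δ_(i-1)) read
  1·σ_0 + 4·σ_1 + 1·σ_2 = 6(Δ_1 - Δ_0) = -108
  1·σ_1 + 4·σ_2 + 1·σ_3 = 6(Δ_2 - Δ_1) = 108
Clamped end conditions give two more equations: 2h_0·σ_0 + h_0·σ_1 = 6(Δ_0 - S'(2)) = 54 and h_2·σ_2 + 2h_2·σ_3 = 6(S'(5) - Δ_2) = -36.
Solving: σ_0 = 268/5, σ_1 = -266/5, σ_2 = 256/5, σ_3 = -218/5.
On [3, 4], S(x) = 9 - 9/5·(x - 3) - 133/5·(x - 3)² + 87/5·(x - 3)³.
With (x - 3) = 1/3: S(10/3) = 274/45.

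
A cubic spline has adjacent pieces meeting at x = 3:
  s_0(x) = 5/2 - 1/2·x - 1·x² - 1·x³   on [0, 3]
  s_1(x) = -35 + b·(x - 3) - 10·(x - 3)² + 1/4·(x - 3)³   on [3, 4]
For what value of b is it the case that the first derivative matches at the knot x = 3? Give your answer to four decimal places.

s_0'(x) = -1/2 - 2·x - 3·x², so s_0'(3) = -67/2. On the right, s_1'(3) = b, so b = -67/2.

-33.5000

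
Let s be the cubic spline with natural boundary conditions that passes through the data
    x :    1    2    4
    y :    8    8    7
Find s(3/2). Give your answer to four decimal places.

8.0313

With m_i denoting the second derivative at x_i, h_i = 1, 2, and Δ_i = (y_(i+1) − y_i)/h_i = 0, -1/2:
  1·m_0 + 6·m_1 + 2·m_2 = 6(Δ_1 - Δ_0) = -3
Natural end conditions: m_0 = m_2 = 0.
Solving the tridiagonal system: m_0 = 0, m_1 = -1/2, m_2 = 0.
On [1, 2], s(x) = 8 + 1/12·(x - 1) + 0·(x - 1)² - 1/12·(x - 1)³.
With (x - 1) = 1/2: s(3/2) = 257/32.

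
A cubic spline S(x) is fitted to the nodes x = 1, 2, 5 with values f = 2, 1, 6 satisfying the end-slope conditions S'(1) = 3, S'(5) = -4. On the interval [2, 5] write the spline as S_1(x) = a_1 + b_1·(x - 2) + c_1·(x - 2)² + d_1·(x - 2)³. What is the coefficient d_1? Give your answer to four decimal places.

With M_i denoting the second derivative at x_i, h_i = 1, 3, and Δ_i = (y_(i+1) − y_i)/h_i = -1, 5/3:
  1·M_0 + 8·M_1 + 3·M_2 = 6(Δ_1 - Δ_0) = 16
Clamped end conditions give two more equations: 2h_0·M_0 + h_0·M_1 = 6(Δ_0 - S'(1)) = -24 and h_1·M_1 + 2h_1·M_2 = 6(S'(5) - Δ_1) = -34.
Hence M_0 = -63/4, M_1 = 15/2, M_2 = -113/12.
On [2, 5], with S_1(x) = a_1 + b_1·(x - 2) + c_1·(x - 2)² + d_1·(x - 2)³: c_1 = M_1/2 = 15/4, d_1 = (M_2 - M_1)/(6h_1) = -203/216, b_1 = Δ_1 - h_1(2M_1 + M_2)/6 = -9/8.

-0.9398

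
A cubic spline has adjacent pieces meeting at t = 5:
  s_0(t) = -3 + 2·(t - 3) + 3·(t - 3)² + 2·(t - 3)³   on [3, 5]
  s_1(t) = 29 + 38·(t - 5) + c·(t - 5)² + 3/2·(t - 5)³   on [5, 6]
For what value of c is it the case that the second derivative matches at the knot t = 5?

s_0''(t) = 6 + 12·(t - 3), so s_0''(5) = 30. On the right, s_1''(5) = 2c, so c = 15.

15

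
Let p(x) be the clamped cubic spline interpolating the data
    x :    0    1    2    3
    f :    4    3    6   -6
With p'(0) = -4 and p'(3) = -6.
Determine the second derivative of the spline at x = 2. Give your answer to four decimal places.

-34.9333

Put σ_i = p'' at the i-th knot. Here h = (1, 1, 1) and Δ = (-1, 3, -12), so the interior equations h_(i-1)·σ_(i-1) + 2(h_(i-1)+h_i)·σ_i + h_i·σ_(i+1) = 6(Δ_i − Δ_(i-1)) read
  1·σ_0 + 4·σ_1 + 1·σ_2 = 6(Δ_1 - Δ_0) = 24
  1·σ_1 + 4·σ_2 + 1·σ_3 = 6(Δ_2 - Δ_1) = -90
Clamped end conditions give two more equations: 2h_0·σ_0 + h_0·σ_1 = 6(Δ_0 - p'(0)) = 18 and h_2·σ_2 + 2h_2·σ_3 = 6(p'(3) - Δ_2) = 36.
Forward elimination and back-substitution give σ_0 = 28/15, σ_1 = 214/15, σ_2 = -524/15, σ_3 = 532/15.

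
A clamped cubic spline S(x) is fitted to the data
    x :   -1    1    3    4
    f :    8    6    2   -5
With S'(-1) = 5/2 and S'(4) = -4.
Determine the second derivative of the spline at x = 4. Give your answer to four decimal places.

13.0870

With M_i denoting the second derivative at x_i, h_i = 2, 2, 1, and Δ_i = (y_(i+1) − y_i)/h_i = -1, -2, -7:
  2·M_0 + 8·M_1 + 2·M_2 = 6(Δ_1 - Δ_0) = -6
  2·M_1 + 6·M_2 + 1·M_3 = 6(Δ_2 - Δ_1) = -30
Clamped end conditions give two more equations: 2h_0·M_0 + h_0·M_1 = 6(Δ_0 - S'(-1)) = -21 and h_2·M_2 + 2h_2·M_3 = 6(S'(4) - Δ_2) = 18.
Solving the tridiagonal system: M_0 = -155/23, M_1 = 137/46, M_2 = -188/23, M_3 = 301/23.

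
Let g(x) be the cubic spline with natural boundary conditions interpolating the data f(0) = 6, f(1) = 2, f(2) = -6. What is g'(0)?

Let M_i = g''(x_i). Step sizes h_i = 1, 1; slopes of the chords Δ_i = (y_(i+1) - y_i)/h_i = -4, -8.
  1·M_0 + 4·M_1 + 1·M_2 = 6(Δ_1 - Δ_0) = -24
Natural end conditions: M_0 = M_2 = 0.
Solving the tridiagonal system: M_0 = 0, M_1 = -6, M_2 = 0.
On [0, 1], g'(x) = b_0 + 2c_0·x + 3d_0·x² with b_0 = Δ_0 - h_0(2M_0 + M_1)/6 = -3, c_0 = M_0/2 = 0, d_0 = (M_1 - M_0)/(6h_0) = -1. So g'(0) = -3.

-3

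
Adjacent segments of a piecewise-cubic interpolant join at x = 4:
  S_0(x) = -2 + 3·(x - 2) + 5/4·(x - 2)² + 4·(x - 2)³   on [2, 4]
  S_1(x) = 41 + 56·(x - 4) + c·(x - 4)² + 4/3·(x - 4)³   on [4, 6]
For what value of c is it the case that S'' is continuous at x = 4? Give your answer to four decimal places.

S_0''(x) = 5/2 + 24·(x - 2), so S_0''(4) = 101/2. On the right, S_1''(4) = 2c, so c = 101/4.

25.2500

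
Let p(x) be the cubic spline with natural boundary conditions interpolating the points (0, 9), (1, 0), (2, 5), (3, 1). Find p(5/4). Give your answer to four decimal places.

0.6094

With m_i denoting the second derivative at x_i, h_i = 1, 1, 1, and Δ_i = (y_(i+1) − y_i)/h_i = -9, 5, -4:
  1·m_0 + 4·m_1 + 1·m_2 = 6(Δ_1 - Δ_0) = 84
  1·m_1 + 4·m_2 + 1·m_3 = 6(Δ_2 - Δ_1) = -54
Natural end conditions: m_0 = m_3 = 0.
Solving the tridiagonal system: m_0 = 0, m_1 = 26, m_2 = -20, m_3 = 0.
On [1, 2], p(x) = 0 - 1/3·(x - 1) + 13·(x - 1)² - 23/3·(x - 1)³.
With (x - 1) = 1/4: p(5/4) = 39/64.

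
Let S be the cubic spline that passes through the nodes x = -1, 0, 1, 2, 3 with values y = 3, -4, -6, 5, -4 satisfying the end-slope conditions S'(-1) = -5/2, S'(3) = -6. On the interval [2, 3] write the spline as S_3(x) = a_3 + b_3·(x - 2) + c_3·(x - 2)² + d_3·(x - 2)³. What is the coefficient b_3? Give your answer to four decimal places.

Let σ_i = S''(x_i). Step sizes h_i = 1, 1, 1, 1; slopes of the chords Δ_i = (y_(i+1) - y_i)/h_i = -7, -2, 11, -9.
  1·σ_0 + 4·σ_1 + 1·σ_2 = 6(Δ_1 - Δ_0) = 30
  1·σ_1 + 4·σ_2 + 1·σ_3 = 6(Δ_2 - Δ_1) = 78
  1·σ_2 + 4·σ_3 + 1·σ_4 = 6(Δ_3 - Δ_2) = -120
Clamped end conditions give two more equations: 2h_0·σ_0 + h_0·σ_1 = 6(Δ_0 - S'(-1)) = -27 and h_3·σ_3 + 2h_3·σ_4 = 6(S'(3) - Δ_3) = 18.
Solving the tridiagonal system: σ_0 = -865/56, σ_1 = 109/28, σ_2 = 239/8, σ_3 = -1271/28, σ_4 = 1775/56.
On [2, 3], with S_3(x) = a_3 + b_3·(x - 2) + c_3·(x - 2)² + d_3·(x - 2)³: c_3 = σ_3/2 = -1271/56, d_3 = (σ_4 - σ_3)/(6h_3) = 1439/112, b_3 = Δ_3 - h_3(2σ_3 + σ_4)/6 = 95/112.

0.8482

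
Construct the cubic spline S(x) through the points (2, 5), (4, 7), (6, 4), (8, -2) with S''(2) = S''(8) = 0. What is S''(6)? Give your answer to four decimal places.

Put M_i = S'' at the i-th knot. Here h = (2, 2, 2) and Δ = (1, -3/2, -3), so the interior equations h_(i-1)·M_(i-1) + 2(h_(i-1)+h_i)·M_i + h_i·M_(i+1) = 6(Δ_i − Δ_(i-1)) read
  2·M_0 + 8·M_1 + 2·M_2 = 6(Δ_1 - Δ_0) = -15
  2·M_1 + 8·M_2 + 2·M_3 = 6(Δ_2 - Δ_1) = -9
Natural end conditions: M_0 = M_3 = 0.
Solving the tridiagonal system: M_0 = 0, M_1 = -17/10, M_2 = -7/10, M_3 = 0.

-0.7000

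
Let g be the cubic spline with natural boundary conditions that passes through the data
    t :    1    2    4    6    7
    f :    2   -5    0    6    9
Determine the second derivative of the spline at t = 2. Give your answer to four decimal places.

10.3000

Put m_i = g'' at the i-th knot. Here h = (1, 2, 2, 1) and Δ = (-7, 5/2, 3, 3), so the interior equations h_(i-1)·m_(i-1) + 2(h_(i-1)+h_i)·m_i + h_i·m_(i+1) = 6(Δ_i − Δ_(i-1)) read
  1·m_0 + 6·m_1 + 2·m_2 = 6(Δ_1 - Δ_0) = 57
  2·m_1 + 8·m_2 + 2·m_3 = 6(Δ_2 - Δ_1) = 3
  2·m_2 + 6·m_3 + 1·m_4 = 6(Δ_3 - Δ_2) = 0
Natural end conditions: m_0 = m_4 = 0.
Solving the tridiagonal system: m_0 = 0, m_1 = 103/10, m_2 = -12/5, m_3 = 4/5, m_4 = 0.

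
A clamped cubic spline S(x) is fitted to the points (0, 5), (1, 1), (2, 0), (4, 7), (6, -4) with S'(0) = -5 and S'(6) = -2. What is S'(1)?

Let m_i = S''(x_i). Step sizes h_i = 1, 1, 2, 2; slopes of the chords Δ_i = (y_(i+1) - y_i)/h_i = -4, -1, 7/2, -11/2.
  1·m_0 + 4·m_1 + 1·m_2 = 6(Δ_1 - Δ_0) = 18
  1·m_1 + 6·m_2 + 2·m_3 = 6(Δ_2 - Δ_1) = 27
  2·m_2 + 8·m_3 + 2·m_4 = 6(Δ_3 - Δ_2) = -54
Clamped end conditions give two more equations: 2h_0·m_0 + h_0·m_1 = 6(Δ_0 - S'(0)) = 6 and h_3·m_3 + 2h_3·m_4 = 6(S'(6) - Δ_3) = 21.
Forward elimination and back-substitution give m_0 = 2, m_1 = 2, m_2 = 8, m_3 = -23/2, m_4 = 11.
On [1, 2], S'(x) = b_1 + 2c_1·(x - 1) + 3d_1·(x - 1)² with b_1 = Δ_1 - h_1(2m_1 + m_2)/6 = -3, c_1 = m_1/2 = 1, d_1 = (m_2 - m_1)/(6h_1) = 1. So S'(1) = -3.

-3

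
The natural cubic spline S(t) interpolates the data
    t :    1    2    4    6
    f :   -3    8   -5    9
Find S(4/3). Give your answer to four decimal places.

1.7912

Let M_i = S''(x_i). Step sizes h_i = 1, 2, 2; slopes of the chords Δ_i = (y_(i+1) - y_i)/h_i = 11, -13/2, 7.
  1·M_0 + 6·M_1 + 2·M_2 = 6(Δ_1 - Δ_0) = -105
  2·M_1 + 8·M_2 + 2·M_3 = 6(Δ_2 - Δ_1) = 81
Natural end conditions: M_0 = M_3 = 0.
Forward elimination and back-substitution give M_0 = 0, M_1 = -501/22, M_2 = 174/11, M_3 = 0.
On [1, 2], S(t) = -3 + 651/44·(t - 1) + 0·(t - 1)² - 167/44·(t - 1)³.
With (t - 1) = 1/3: S(4/3) = 532/297.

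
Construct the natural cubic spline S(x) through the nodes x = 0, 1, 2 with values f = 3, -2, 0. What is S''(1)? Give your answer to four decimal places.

10.5000

Write M_i for S''(x_i). With h_i = 1, 1 and divided differences Δ_i = -5, 2, the continuity of S' gives the tridiagonal system
  1·M_0 + 4·M_1 + 1·M_2 = 6(Δ_1 - Δ_0) = 42
Natural end conditions: M_0 = M_2 = 0.
Forward elimination and back-substitution give M_0 = 0, M_1 = 21/2, M_2 = 0.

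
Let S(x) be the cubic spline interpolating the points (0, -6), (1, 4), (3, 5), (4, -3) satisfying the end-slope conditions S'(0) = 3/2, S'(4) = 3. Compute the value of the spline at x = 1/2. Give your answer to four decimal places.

-2.2536

Let σ_i = S''(x_i). Step sizes h_i = 1, 2, 1; slopes of the chords Δ_i = (y_(i+1) - y_i)/h_i = 10, 1/2, -8.
  1·σ_0 + 6·σ_1 + 2·σ_2 = 6(Δ_1 - Δ_0) = -57
  2·σ_1 + 6·σ_2 + 1·σ_3 = 6(Δ_2 - Δ_1) = -51
Clamped end conditions give two more equations: 2h_0·σ_0 + h_0·σ_1 = 6(Δ_0 - S'(0)) = 51 and h_2·σ_2 + 2h_2·σ_3 = 6(S'(4) - Δ_2) = 66.
Solving the tridiagonal system: σ_0 = 1083/35, σ_1 = -381/35, σ_2 = -396/35, σ_3 = 1353/35.
On [0, 1], S(x) = -6 + 3/2·x + 1083/70·x² - 244/35·x³.
With x = 1/2: S(1/2) = -631/280.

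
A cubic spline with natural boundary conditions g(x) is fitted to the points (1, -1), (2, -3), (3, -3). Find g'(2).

With m_i denoting the second derivative at x_i, h_i = 1, 1, and Δ_i = (y_(i+1) − y_i)/h_i = -2, 0:
  1·m_0 + 4·m_1 + 1·m_2 = 6(Δ_1 - Δ_0) = 12
Natural end conditions: m_0 = m_2 = 0.
Solving the tridiagonal system: m_0 = 0, m_1 = 3, m_2 = 0.
On [2, 3], g'(x) = b_1 + 2c_1·(x - 2) + 3d_1·(x - 2)² with b_1 = Δ_1 - h_1(2m_1 + m_2)/6 = -1, c_1 = m_1/2 = 3/2, d_1 = (m_2 - m_1)/(6h_1) = -1/2. So g'(2) = -1.

-1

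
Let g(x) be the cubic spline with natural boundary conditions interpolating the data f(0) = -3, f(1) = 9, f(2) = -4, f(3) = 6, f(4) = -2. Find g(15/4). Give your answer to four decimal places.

Write m_i for g''(x_i). With h_i = 1, 1, 1, 1 and divided differences Δ_i = 12, -13, 10, -8, the continuity of g' gives the tridiagonal system
  1·m_0 + 4·m_1 + 1·m_2 = 6(Δ_1 - Δ_0) = -150
  1·m_1 + 4·m_2 + 1·m_3 = 6(Δ_2 - Δ_1) = 138
  1·m_2 + 4·m_3 + 1·m_4 = 6(Δ_3 - Δ_2) = -108
Natural end conditions: m_0 = m_4 = 0.
Hence m_0 = 0, m_1 = -1455/28, m_2 = 405/7, m_3 = -1161/28, m_4 = 0.
On [3, 4], g(x) = 6 + 163/28·(x - 3) - 1161/56·(x - 3)² + 387/56·(x - 3)³.
With (x - 3) = 3/4: g(15/4) = 5805/3584.

1.6197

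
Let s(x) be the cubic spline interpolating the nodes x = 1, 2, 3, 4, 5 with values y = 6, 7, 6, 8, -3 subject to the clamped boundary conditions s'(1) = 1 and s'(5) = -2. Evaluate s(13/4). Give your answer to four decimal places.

With M_i denoting the second derivative at x_i, h_i = 1, 1, 1, 1, and Δ_i = (y_(i+1) − y_i)/h_i = 1, -1, 2, -11:
  1·M_0 + 4·M_1 + 1·M_2 = 6(Δ_1 - Δ_0) = -12
  1·M_1 + 4·M_2 + 1·M_3 = 6(Δ_2 - Δ_1) = 18
  1·M_2 + 4·M_3 + 1·M_4 = 6(Δ_3 - Δ_2) = -78
Clamped end conditions give two more equations: 2h_0·M_0 + h_0·M_1 = 6(Δ_0 - s'(1)) = 0 and h_3·M_3 + 2h_3·M_4 = 6(s'(5) - Δ_3) = 54.
Solving the tridiagonal system: M_0 = 27/7, M_1 = -54/7, M_2 = 15, M_3 = -240/7, M_4 = 309/7.
On [3, 4], s(x) = 6 + 19/7·(x - 3) + 15/2·(x - 3)² - 115/14·(x - 3)³.
With (x - 3) = 1/4: s(13/4) = 6289/896.

7.0190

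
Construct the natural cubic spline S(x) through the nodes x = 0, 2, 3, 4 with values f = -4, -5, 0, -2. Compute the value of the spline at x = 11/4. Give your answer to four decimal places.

Let M_i = S''(x_i). Step sizes h_i = 2, 1, 1; slopes of the chords Δ_i = (y_(i+1) - y_i)/h_i = -1/2, 5, -2.
  2·M_0 + 6·M_1 + 1·M_2 = 6(Δ_1 - Δ_0) = 33
  1·M_1 + 4·M_2 + 1·M_3 = 6(Δ_2 - Δ_1) = -42
Natural end conditions: M_0 = M_3 = 0.
Forward elimination and back-substitution give M_0 = 0, M_1 = 174/23, M_2 = -285/23, M_3 = 0.
On [2, 3], S(x) = -5 + 209/46·(x - 2) + 87/23·(x - 2)² - 153/46·(x - 2)³.
With (x - 2) = 3/4: S(11/4) = -2555/2944.

-0.8679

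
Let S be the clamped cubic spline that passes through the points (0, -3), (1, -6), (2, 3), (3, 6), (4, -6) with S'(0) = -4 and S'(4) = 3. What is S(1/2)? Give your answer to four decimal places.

Let M_i = S''(x_i). Step sizes h_i = 1, 1, 1, 1; slopes of the chords Δ_i = (y_(i+1) - y_i)/h_i = -3, 9, 3, -12.
  1·M_0 + 4·M_1 + 1·M_2 = 6(Δ_1 - Δ_0) = 72
  1·M_1 + 4·M_2 + 1·M_3 = 6(Δ_2 - Δ_1) = -36
  1·M_2 + 4·M_3 + 1·M_4 = 6(Δ_3 - Δ_2) = -90
Clamped end conditions give two more equations: 2h_0·M_0 + h_0·M_1 = 6(Δ_0 - S'(0)) = 6 and h_3·M_3 + 2h_3·M_4 = 6(S'(4) - Δ_3) = 90.
Forward elimination and back-substitution give M_0 = -53/7, M_1 = 148/7, M_2 = -5, M_3 = -260/7, M_4 = 445/7.
On [0, 1], S(t) = -3 - 4·t - 53/14·t² + 67/14·t³.
With t = 1/2: S(1/2) = -599/112.

-5.3482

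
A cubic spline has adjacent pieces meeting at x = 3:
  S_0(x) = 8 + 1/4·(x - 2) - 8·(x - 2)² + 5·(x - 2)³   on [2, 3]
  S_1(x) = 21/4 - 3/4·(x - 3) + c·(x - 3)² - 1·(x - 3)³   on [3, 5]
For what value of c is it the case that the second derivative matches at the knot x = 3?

7

S_0''(x) = -16 + 30·(x - 2), so S_0''(3) = 14. On the right, S_1''(3) = 2c, so c = 7.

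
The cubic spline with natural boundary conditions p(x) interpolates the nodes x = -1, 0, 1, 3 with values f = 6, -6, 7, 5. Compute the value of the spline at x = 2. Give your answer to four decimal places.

11.2826

Write M_i for p''(x_i). With h_i = 1, 1, 2 and divided differences Δ_i = -12, 13, -1, the continuity of p' gives the tridiagonal system
  1·M_0 + 4·M_1 + 1·M_2 = 6(Δ_1 - Δ_0) = 150
  1·M_1 + 6·M_2 + 2·M_3 = 6(Δ_2 - Δ_1) = -84
Natural end conditions: M_0 = M_3 = 0.
Solving: M_0 = 0, M_1 = 984/23, M_2 = -486/23, M_3 = 0.
On [1, 3], p(x) = 7 + 301/23·(x - 1) - 243/23·(x - 1)² + 81/46·(x - 1)³.
With (x - 1) = 1: p(2) = 519/46.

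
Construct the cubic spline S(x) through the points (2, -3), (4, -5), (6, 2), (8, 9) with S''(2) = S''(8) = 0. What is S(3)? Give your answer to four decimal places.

-4.9000

With m_i denoting the second derivative at x_i, h_i = 2, 2, 2, and Δ_i = (y_(i+1) − y_i)/h_i = -1, 7/2, 7/2:
  2·m_0 + 8·m_1 + 2·m_2 = 6(Δ_1 - Δ_0) = 27
  2·m_1 + 8·m_2 + 2·m_3 = 6(Δ_2 - Δ_1) = 0
Natural end conditions: m_0 = m_3 = 0.
Solving: m_0 = 0, m_1 = 18/5, m_2 = -9/10, m_3 = 0.
On [2, 4], S(x) = -3 - 11/5·(x - 2) + 0·(x - 2)² + 3/10·(x - 2)³.
With (x - 2) = 1: S(3) = -49/10.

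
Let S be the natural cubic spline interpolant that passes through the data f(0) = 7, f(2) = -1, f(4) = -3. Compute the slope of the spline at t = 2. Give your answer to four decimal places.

-2.5000

Write σ_i for S''(x_i). With h_i = 2, 2 and divided differences Δ_i = -4, -1, the continuity of S' gives the tridiagonal system
  2·σ_0 + 8·σ_1 + 2·σ_2 = 6(Δ_1 - Δ_0) = 18
Natural end conditions: σ_0 = σ_2 = 0.
Forward elimination and back-substitution give σ_0 = 0, σ_1 = 9/4, σ_2 = 0.
On [2, 4], S'(t) = b_1 + 2c_1·(t - 2) + 3d_1·(t - 2)² with b_1 = Δ_1 - h_1(2σ_1 + σ_2)/6 = -5/2, c_1 = σ_1/2 = 9/8, d_1 = (σ_2 - σ_1)/(6h_1) = -3/16. So S'(2) = -5/2.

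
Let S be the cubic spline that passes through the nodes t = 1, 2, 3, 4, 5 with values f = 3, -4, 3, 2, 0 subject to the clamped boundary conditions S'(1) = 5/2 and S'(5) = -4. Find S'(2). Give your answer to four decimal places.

-2.0446

Let σ_i = S''(x_i). Step sizes h_i = 1, 1, 1, 1; slopes of the chords Δ_i = (y_(i+1) - y_i)/h_i = -7, 7, -1, -2.
  1·σ_0 + 4·σ_1 + 1·σ_2 = 6(Δ_1 - Δ_0) = 84
  1·σ_1 + 4·σ_2 + 1·σ_3 = 6(Δ_2 - Δ_1) = -48
  1·σ_2 + 4·σ_3 + 1·σ_4 = 6(Δ_3 - Δ_2) = -6
Clamped end conditions give two more equations: 2h_0·σ_0 + h_0·σ_1 = 6(Δ_0 - S'(1)) = -57 and h_3·σ_3 + 2h_3·σ_4 = 6(S'(5) - Δ_3) = -12.
Forward elimination and back-substitution give σ_0 = -2683/56, σ_1 = 1087/28, σ_2 = -187/8, σ_3 = 187/28, σ_4 = -523/56.
On [2, 3], S'(t) = b_1 + 2c_1·(t - 2) + 3d_1·(t - 2)² with b_1 = Δ_1 - h_1(2σ_1 + σ_2)/6 = -229/112, c_1 = σ_1/2 = 1087/56, d_1 = (σ_2 - σ_1)/(6h_1) = -1161/112. So S'(2) = -229/112.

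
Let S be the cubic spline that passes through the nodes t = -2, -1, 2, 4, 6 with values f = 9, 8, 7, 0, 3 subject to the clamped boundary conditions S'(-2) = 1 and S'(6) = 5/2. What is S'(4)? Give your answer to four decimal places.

-1.4618

Put M_i = S'' at the i-th knot. Here h = (1, 3, 2, 2) and Δ = (-1, -1/3, -7/2, 3/2), so the interior equations h_(i-1)·M_(i-1) + 2(h_(i-1)+h_i)·M_i + h_i·M_(i+1) = 6(Δ_i − Δ_(i-1)) read
  1·M_0 + 8·M_1 + 3·M_2 = 6(Δ_1 - Δ_0) = 4
  3·M_1 + 10·M_2 + 2·M_3 = 6(Δ_2 - Δ_1) = -19
  2·M_2 + 8·M_3 + 2·M_4 = 6(Δ_3 - Δ_2) = 30
Clamped end conditions give two more equations: 2h_0·M_0 + h_0·M_1 = 6(Δ_0 - S'(-2)) = -12 and h_3·M_3 + 2h_3·M_4 = 6(S'(6) - Δ_3) = 6.
Hence M_0 = -2135/288, M_1 = 407/144, M_2 = -1075/288, M_3 = 709/144, M_4 = -277/288.
On [4, 6], S'(t) = b_3 + 2c_3·(t - 4) + 3d_3·(t - 4)² with b_3 = Δ_3 - h_3(2M_3 + M_4)/6 = -421/288, c_3 = M_3/2 = 709/288, d_3 = (M_4 - M_3)/(6h_3) = -565/1152. So S'(4) = -421/288.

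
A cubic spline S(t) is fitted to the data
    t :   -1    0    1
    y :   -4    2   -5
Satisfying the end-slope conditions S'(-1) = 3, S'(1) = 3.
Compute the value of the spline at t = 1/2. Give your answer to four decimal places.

-2.1563

Put M_i = S'' at the i-th knot. Here h = (1, 1) and Δ = (6, -7), so the interior equations h_(i-1)·M_(i-1) + 2(h_(i-1)+h_i)·M_i + h_i·M_(i+1) = 6(Δ_i − Δ_(i-1)) read
  1·M_0 + 4·M_1 + 1·M_2 = 6(Δ_1 - Δ_0) = -78
Clamped end conditions give two more equations: 2h_0·M_0 + h_0·M_1 = 6(Δ_0 - S'(-1)) = 18 and h_1·M_1 + 2h_1·M_2 = 6(S'(1) - Δ_1) = 60.
Hence M_0 = 57/2, M_1 = -39, M_2 = 99/2.
On [0, 1], S(t) = 2 - 9/4·t - 39/2·t² + 59/4·t³.
With t = 1/2: S(1/2) = -69/32.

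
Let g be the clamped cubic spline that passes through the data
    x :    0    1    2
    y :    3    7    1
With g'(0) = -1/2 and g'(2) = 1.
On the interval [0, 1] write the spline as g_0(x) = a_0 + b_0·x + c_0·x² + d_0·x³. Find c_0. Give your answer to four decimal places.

Write M_i for g''(x_i). With h_i = 1, 1 and divided differences Δ_i = 4, -6, the continuity of g' gives the tridiagonal system
  1·M_0 + 4·M_1 + 1·M_2 = 6(Δ_1 - Δ_0) = -60
Clamped end conditions give two more equations: 2h_0·M_0 + h_0·M_1 = 6(Δ_0 - g'(0)) = 27 and h_1·M_1 + 2h_1·M_2 = 6(g'(2) - Δ_1) = 42.
Solving: M_0 = 117/4, M_1 = -63/2, M_2 = 147/4.
On [0, 1], with g_0(x) = a_0 + b_0·x + c_0·x² + d_0·x³: c_0 = M_0/2 = 117/8, d_0 = (M_1 - M_0)/(6h_0) = -81/8, b_0 = Δ_0 - h_0(2M_0 + M_1)/6 = -1/2.

14.6250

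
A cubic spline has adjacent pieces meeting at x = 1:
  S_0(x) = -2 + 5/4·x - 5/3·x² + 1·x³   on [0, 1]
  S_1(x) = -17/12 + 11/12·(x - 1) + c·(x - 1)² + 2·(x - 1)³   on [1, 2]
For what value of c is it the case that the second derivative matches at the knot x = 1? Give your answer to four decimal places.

1.3333

S_0''(x) = -10/3 + 6·x, so S_0''(1) = 8/3. On the right, S_1''(1) = 2c, so c = 4/3.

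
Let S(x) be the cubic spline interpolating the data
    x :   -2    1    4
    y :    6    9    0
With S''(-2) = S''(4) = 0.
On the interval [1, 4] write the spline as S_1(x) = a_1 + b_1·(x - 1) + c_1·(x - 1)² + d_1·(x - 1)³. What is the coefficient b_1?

Put M_i = S'' at the i-th knot. Here h = (3, 3) and Δ = (1, -3), so the interior equations h_(i-1)·M_(i-1) + 2(h_(i-1)+h_i)·M_i + h_i·M_(i+1) = 6(Δ_i − Δ_(i-1)) read
  3·M_0 + 12·M_1 + 3·M_2 = 6(Δ_1 - Δ_0) = -24
Natural end conditions: M_0 = M_2 = 0.
Solving: M_0 = 0, M_1 = -2, M_2 = 0.
On [1, 4], with S_1(x) = a_1 + b_1·(x - 1) + c_1·(x - 1)² + d_1·(x - 1)³: c_1 = M_1/2 = -1, d_1 = (M_2 - M_1)/(6h_1) = 1/9, b_1 = Δ_1 - h_1(2M_1 + M_2)/6 = -1.

-1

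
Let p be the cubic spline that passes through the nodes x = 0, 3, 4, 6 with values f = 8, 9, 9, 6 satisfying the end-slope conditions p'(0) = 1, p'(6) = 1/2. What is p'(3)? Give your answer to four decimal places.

Let m_i = p''(x_i). Step sizes h_i = 3, 1, 2; slopes of the chords Δ_i = (y_(i+1) - y_i)/h_i = 1/3, 0, -3/2.
  3·m_0 + 8·m_1 + 1·m_2 = 6(Δ_1 - Δ_0) = -2
  1·m_1 + 6·m_2 + 2·m_3 = 6(Δ_2 - Δ_1) = -9
Clamped end conditions give two more equations: 2h_0·m_0 + h_0·m_1 = 6(Δ_0 - p'(0)) = -4 and h_2·m_2 + 2h_2·m_3 = 6(p'(6) - Δ_2) = 12.
Forward elimination and back-substitution give m_0 = -19/21, m_1 = 10/21, m_2 = -65/21, m_3 = 191/42.
On [3, 4], p'(x) = b_1 + 2c_1·(x - 3) + 3d_1·(x - 3)² with b_1 = Δ_1 - h_1(2m_1 + m_2)/6 = 5/14, c_1 = m_1/2 = 5/21, d_1 = (m_2 - m_1)/(6h_1) = -25/42. So p'(3) = 5/14.

0.3571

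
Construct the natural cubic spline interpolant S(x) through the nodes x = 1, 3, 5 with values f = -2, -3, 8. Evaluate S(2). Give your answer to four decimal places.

-3.6250

Write M_i for S''(x_i). With h_i = 2, 2 and divided differences Δ_i = -1/2, 11/2, the continuity of S' gives the tridiagonal system
  2·M_0 + 8·M_1 + 2·M_2 = 6(Δ_1 - Δ_0) = 36
Natural end conditions: M_0 = M_2 = 0.
Solving the tridiagonal system: M_0 = 0, M_1 = 9/2, M_2 = 0.
On [1, 3], S(x) = -2 - 2·(x - 1) + 0·(x - 1)² + 3/8·(x - 1)³.
With (x - 1) = 1: S(2) = -29/8.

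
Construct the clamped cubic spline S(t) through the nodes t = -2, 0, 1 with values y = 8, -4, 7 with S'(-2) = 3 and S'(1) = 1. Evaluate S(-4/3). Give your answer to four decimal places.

4.7160

Write M_i for S''(x_i). With h_i = 2, 1 and divided differences Δ_i = -6, 11, the continuity of S' gives the tridiagonal system
  2·M_0 + 6·M_1 + 1·M_2 = 6(Δ_1 - Δ_0) = 102
Clamped end conditions give two more equations: 2h_0·M_0 + h_0·M_1 = 6(Δ_0 - S'(-2)) = -54 and h_1·M_1 + 2h_1·M_2 = 6(S'(1) - Δ_1) = -60.
Solving the tridiagonal system: M_0 = -187/6, M_1 = 106/3, M_2 = -143/3.
On [-2, 0], S(t) = 8 + 3·(t + 2) - 187/12·(t + 2)² + 133/24·(t + 2)³.
With (t + 2) = 2/3: S(-4/3) = 382/81.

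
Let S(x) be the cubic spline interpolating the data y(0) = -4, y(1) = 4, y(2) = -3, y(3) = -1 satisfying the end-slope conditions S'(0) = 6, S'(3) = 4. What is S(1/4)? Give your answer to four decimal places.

-1.9281

With M_i denoting the second derivative at x_i, h_i = 1, 1, 1, and Δ_i = (y_(i+1) − y_i)/h_i = 8, -7, 2:
  1·M_0 + 4·M_1 + 1·M_2 = 6(Δ_1 - Δ_0) = -90
  1·M_1 + 4·M_2 + 1·M_3 = 6(Δ_2 - Δ_1) = 54
Clamped end conditions give two more equations: 2h_0·M_0 + h_0·M_1 = 6(Δ_0 - S'(0)) = 12 and h_2·M_2 + 2h_2·M_3 = 6(S'(3) - Δ_2) = 12.
Solving: M_0 = 346/15, M_1 = -512/15, M_2 = 352/15, M_3 = -86/15.
On [0, 1], S(x) = -4 + 6·x + 173/15·x² - 143/15·x³.
With x = 1/4: S(1/4) = -617/320.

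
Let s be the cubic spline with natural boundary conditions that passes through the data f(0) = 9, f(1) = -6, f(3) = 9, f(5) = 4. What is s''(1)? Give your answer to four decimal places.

Put σ_i = s'' at the i-th knot. Here h = (1, 2, 2) and Δ = (-15, 15/2, -5/2), so the interior equations h_(i-1)·σ_(i-1) + 2(h_(i-1)+h_i)·σ_i + h_i·σ_(i+1) = 6(Δ_i − Δ_(i-1)) read
  1·σ_0 + 6·σ_1 + 2·σ_2 = 6(Δ_1 - Δ_0) = 135
  2·σ_1 + 8·σ_2 + 2·σ_3 = 6(Δ_2 - Δ_1) = -60
Natural end conditions: σ_0 = σ_3 = 0.
Forward elimination and back-substitution give σ_0 = 0, σ_1 = 300/11, σ_2 = -315/22, σ_3 = 0.

27.2727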